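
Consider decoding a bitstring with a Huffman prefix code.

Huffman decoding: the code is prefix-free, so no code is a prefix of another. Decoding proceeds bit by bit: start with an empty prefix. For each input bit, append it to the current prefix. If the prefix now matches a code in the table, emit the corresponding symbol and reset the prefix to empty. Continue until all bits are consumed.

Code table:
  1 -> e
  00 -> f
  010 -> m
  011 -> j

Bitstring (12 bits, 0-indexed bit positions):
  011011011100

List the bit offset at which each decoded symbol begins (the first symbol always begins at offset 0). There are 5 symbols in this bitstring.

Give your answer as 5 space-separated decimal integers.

Answer: 0 3 6 9 10

Derivation:
Bit 0: prefix='0' (no match yet)
Bit 1: prefix='01' (no match yet)
Bit 2: prefix='011' -> emit 'j', reset
Bit 3: prefix='0' (no match yet)
Bit 4: prefix='01' (no match yet)
Bit 5: prefix='011' -> emit 'j', reset
Bit 6: prefix='0' (no match yet)
Bit 7: prefix='01' (no match yet)
Bit 8: prefix='011' -> emit 'j', reset
Bit 9: prefix='1' -> emit 'e', reset
Bit 10: prefix='0' (no match yet)
Bit 11: prefix='00' -> emit 'f', reset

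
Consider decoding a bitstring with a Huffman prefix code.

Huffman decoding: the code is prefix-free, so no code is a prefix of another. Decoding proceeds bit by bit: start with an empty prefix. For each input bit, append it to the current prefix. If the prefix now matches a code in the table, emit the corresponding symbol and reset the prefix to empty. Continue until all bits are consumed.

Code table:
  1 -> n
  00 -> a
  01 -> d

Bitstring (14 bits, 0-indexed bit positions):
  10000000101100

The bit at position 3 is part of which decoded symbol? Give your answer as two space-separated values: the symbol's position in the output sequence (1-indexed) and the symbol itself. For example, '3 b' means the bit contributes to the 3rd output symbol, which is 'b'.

Bit 0: prefix='1' -> emit 'n', reset
Bit 1: prefix='0' (no match yet)
Bit 2: prefix='00' -> emit 'a', reset
Bit 3: prefix='0' (no match yet)
Bit 4: prefix='00' -> emit 'a', reset
Bit 5: prefix='0' (no match yet)
Bit 6: prefix='00' -> emit 'a', reset
Bit 7: prefix='0' (no match yet)

Answer: 3 a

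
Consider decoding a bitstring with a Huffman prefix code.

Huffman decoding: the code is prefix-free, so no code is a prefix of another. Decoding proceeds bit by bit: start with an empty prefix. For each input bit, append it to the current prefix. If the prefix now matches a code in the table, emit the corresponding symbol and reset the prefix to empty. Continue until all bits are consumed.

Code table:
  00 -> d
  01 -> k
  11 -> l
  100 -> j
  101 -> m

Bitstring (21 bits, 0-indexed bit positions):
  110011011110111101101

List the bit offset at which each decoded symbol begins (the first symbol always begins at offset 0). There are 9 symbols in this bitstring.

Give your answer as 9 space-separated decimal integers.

Bit 0: prefix='1' (no match yet)
Bit 1: prefix='11' -> emit 'l', reset
Bit 2: prefix='0' (no match yet)
Bit 3: prefix='00' -> emit 'd', reset
Bit 4: prefix='1' (no match yet)
Bit 5: prefix='11' -> emit 'l', reset
Bit 6: prefix='0' (no match yet)
Bit 7: prefix='01' -> emit 'k', reset
Bit 8: prefix='1' (no match yet)
Bit 9: prefix='11' -> emit 'l', reset
Bit 10: prefix='1' (no match yet)
Bit 11: prefix='10' (no match yet)
Bit 12: prefix='101' -> emit 'm', reset
Bit 13: prefix='1' (no match yet)
Bit 14: prefix='11' -> emit 'l', reset
Bit 15: prefix='1' (no match yet)
Bit 16: prefix='10' (no match yet)
Bit 17: prefix='101' -> emit 'm', reset
Bit 18: prefix='1' (no match yet)
Bit 19: prefix='10' (no match yet)
Bit 20: prefix='101' -> emit 'm', reset

Answer: 0 2 4 6 8 10 13 15 18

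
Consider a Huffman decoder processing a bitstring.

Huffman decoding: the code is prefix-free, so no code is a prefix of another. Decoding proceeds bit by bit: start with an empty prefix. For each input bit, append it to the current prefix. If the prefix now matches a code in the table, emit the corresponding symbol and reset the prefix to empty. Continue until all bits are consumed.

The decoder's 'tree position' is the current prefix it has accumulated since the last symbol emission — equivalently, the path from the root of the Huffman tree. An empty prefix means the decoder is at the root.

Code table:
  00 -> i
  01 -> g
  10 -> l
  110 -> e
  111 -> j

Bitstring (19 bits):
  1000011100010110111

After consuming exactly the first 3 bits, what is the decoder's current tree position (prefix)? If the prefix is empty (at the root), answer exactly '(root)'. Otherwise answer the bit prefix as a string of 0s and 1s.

Bit 0: prefix='1' (no match yet)
Bit 1: prefix='10' -> emit 'l', reset
Bit 2: prefix='0' (no match yet)

Answer: 0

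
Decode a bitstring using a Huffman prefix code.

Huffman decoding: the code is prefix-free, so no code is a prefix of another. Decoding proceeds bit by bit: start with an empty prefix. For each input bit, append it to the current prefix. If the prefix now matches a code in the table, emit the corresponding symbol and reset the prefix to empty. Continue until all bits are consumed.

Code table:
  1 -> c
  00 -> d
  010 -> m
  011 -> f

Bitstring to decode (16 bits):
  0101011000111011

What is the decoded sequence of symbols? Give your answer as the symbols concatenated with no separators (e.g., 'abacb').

Bit 0: prefix='0' (no match yet)
Bit 1: prefix='01' (no match yet)
Bit 2: prefix='010' -> emit 'm', reset
Bit 3: prefix='1' -> emit 'c', reset
Bit 4: prefix='0' (no match yet)
Bit 5: prefix='01' (no match yet)
Bit 6: prefix='011' -> emit 'f', reset
Bit 7: prefix='0' (no match yet)
Bit 8: prefix='00' -> emit 'd', reset
Bit 9: prefix='0' (no match yet)
Bit 10: prefix='01' (no match yet)
Bit 11: prefix='011' -> emit 'f', reset
Bit 12: prefix='1' -> emit 'c', reset
Bit 13: prefix='0' (no match yet)
Bit 14: prefix='01' (no match yet)
Bit 15: prefix='011' -> emit 'f', reset

Answer: mcfdfcf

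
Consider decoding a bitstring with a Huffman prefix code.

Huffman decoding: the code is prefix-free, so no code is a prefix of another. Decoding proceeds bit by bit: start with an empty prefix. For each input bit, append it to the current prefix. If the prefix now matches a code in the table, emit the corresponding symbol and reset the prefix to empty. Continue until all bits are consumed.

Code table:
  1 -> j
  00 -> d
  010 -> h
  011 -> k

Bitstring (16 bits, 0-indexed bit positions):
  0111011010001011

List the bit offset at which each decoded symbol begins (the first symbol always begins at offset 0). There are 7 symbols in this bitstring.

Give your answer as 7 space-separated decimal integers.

Bit 0: prefix='0' (no match yet)
Bit 1: prefix='01' (no match yet)
Bit 2: prefix='011' -> emit 'k', reset
Bit 3: prefix='1' -> emit 'j', reset
Bit 4: prefix='0' (no match yet)
Bit 5: prefix='01' (no match yet)
Bit 6: prefix='011' -> emit 'k', reset
Bit 7: prefix='0' (no match yet)
Bit 8: prefix='01' (no match yet)
Bit 9: prefix='010' -> emit 'h', reset
Bit 10: prefix='0' (no match yet)
Bit 11: prefix='00' -> emit 'd', reset
Bit 12: prefix='1' -> emit 'j', reset
Bit 13: prefix='0' (no match yet)
Bit 14: prefix='01' (no match yet)
Bit 15: prefix='011' -> emit 'k', reset

Answer: 0 3 4 7 10 12 13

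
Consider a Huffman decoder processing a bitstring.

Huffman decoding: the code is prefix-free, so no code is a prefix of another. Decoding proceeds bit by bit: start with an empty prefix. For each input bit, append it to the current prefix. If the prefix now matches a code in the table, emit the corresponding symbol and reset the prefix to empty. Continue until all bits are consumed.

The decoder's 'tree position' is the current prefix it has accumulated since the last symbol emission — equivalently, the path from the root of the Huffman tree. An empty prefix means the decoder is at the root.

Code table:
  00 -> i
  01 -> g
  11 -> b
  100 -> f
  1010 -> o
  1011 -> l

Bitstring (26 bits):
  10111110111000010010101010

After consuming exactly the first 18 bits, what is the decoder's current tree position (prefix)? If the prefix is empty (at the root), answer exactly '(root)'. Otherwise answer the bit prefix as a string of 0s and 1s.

Bit 0: prefix='1' (no match yet)
Bit 1: prefix='10' (no match yet)
Bit 2: prefix='101' (no match yet)
Bit 3: prefix='1011' -> emit 'l', reset
Bit 4: prefix='1' (no match yet)
Bit 5: prefix='11' -> emit 'b', reset
Bit 6: prefix='1' (no match yet)
Bit 7: prefix='10' (no match yet)
Bit 8: prefix='101' (no match yet)
Bit 9: prefix='1011' -> emit 'l', reset
Bit 10: prefix='1' (no match yet)
Bit 11: prefix='10' (no match yet)
Bit 12: prefix='100' -> emit 'f', reset
Bit 13: prefix='0' (no match yet)
Bit 14: prefix='00' -> emit 'i', reset
Bit 15: prefix='1' (no match yet)
Bit 16: prefix='10' (no match yet)
Bit 17: prefix='100' -> emit 'f', reset

Answer: (root)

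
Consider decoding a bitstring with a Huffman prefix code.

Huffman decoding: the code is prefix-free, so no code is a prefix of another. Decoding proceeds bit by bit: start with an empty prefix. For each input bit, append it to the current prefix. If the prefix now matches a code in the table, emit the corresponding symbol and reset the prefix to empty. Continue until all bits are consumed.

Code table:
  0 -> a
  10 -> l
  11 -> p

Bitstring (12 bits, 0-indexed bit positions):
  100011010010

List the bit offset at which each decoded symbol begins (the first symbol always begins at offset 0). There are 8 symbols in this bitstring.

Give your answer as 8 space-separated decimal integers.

Bit 0: prefix='1' (no match yet)
Bit 1: prefix='10' -> emit 'l', reset
Bit 2: prefix='0' -> emit 'a', reset
Bit 3: prefix='0' -> emit 'a', reset
Bit 4: prefix='1' (no match yet)
Bit 5: prefix='11' -> emit 'p', reset
Bit 6: prefix='0' -> emit 'a', reset
Bit 7: prefix='1' (no match yet)
Bit 8: prefix='10' -> emit 'l', reset
Bit 9: prefix='0' -> emit 'a', reset
Bit 10: prefix='1' (no match yet)
Bit 11: prefix='10' -> emit 'l', reset

Answer: 0 2 3 4 6 7 9 10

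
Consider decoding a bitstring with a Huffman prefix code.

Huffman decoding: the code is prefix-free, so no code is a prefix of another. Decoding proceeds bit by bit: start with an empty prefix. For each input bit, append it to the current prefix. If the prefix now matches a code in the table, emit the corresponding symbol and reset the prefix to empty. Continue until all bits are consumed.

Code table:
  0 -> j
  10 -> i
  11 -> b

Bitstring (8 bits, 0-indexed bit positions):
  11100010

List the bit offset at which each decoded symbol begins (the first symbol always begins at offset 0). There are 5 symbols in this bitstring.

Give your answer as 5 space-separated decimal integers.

Bit 0: prefix='1' (no match yet)
Bit 1: prefix='11' -> emit 'b', reset
Bit 2: prefix='1' (no match yet)
Bit 3: prefix='10' -> emit 'i', reset
Bit 4: prefix='0' -> emit 'j', reset
Bit 5: prefix='0' -> emit 'j', reset
Bit 6: prefix='1' (no match yet)
Bit 7: prefix='10' -> emit 'i', reset

Answer: 0 2 4 5 6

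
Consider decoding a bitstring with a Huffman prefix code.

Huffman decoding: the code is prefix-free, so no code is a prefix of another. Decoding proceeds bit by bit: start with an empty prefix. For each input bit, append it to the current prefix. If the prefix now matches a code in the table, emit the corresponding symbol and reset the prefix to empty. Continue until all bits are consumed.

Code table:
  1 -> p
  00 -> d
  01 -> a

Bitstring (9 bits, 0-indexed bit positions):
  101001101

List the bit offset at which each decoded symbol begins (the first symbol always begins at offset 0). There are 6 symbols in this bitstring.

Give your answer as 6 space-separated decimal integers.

Bit 0: prefix='1' -> emit 'p', reset
Bit 1: prefix='0' (no match yet)
Bit 2: prefix='01' -> emit 'a', reset
Bit 3: prefix='0' (no match yet)
Bit 4: prefix='00' -> emit 'd', reset
Bit 5: prefix='1' -> emit 'p', reset
Bit 6: prefix='1' -> emit 'p', reset
Bit 7: prefix='0' (no match yet)
Bit 8: prefix='01' -> emit 'a', reset

Answer: 0 1 3 5 6 7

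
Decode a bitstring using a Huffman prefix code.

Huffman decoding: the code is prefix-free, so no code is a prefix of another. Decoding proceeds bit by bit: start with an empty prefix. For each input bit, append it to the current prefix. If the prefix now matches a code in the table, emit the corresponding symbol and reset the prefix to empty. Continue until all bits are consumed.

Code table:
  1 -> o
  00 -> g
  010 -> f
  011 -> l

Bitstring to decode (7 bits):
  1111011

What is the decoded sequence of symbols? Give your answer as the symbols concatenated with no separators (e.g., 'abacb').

Answer: ooool

Derivation:
Bit 0: prefix='1' -> emit 'o', reset
Bit 1: prefix='1' -> emit 'o', reset
Bit 2: prefix='1' -> emit 'o', reset
Bit 3: prefix='1' -> emit 'o', reset
Bit 4: prefix='0' (no match yet)
Bit 5: prefix='01' (no match yet)
Bit 6: prefix='011' -> emit 'l', reset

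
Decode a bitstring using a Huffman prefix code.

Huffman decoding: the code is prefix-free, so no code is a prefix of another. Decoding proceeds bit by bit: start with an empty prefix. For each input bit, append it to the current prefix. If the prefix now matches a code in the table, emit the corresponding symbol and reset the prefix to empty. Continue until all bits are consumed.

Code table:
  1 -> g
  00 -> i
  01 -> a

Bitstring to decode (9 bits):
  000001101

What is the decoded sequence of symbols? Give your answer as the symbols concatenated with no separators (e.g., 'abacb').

Answer: iiaga

Derivation:
Bit 0: prefix='0' (no match yet)
Bit 1: prefix='00' -> emit 'i', reset
Bit 2: prefix='0' (no match yet)
Bit 3: prefix='00' -> emit 'i', reset
Bit 4: prefix='0' (no match yet)
Bit 5: prefix='01' -> emit 'a', reset
Bit 6: prefix='1' -> emit 'g', reset
Bit 7: prefix='0' (no match yet)
Bit 8: prefix='01' -> emit 'a', reset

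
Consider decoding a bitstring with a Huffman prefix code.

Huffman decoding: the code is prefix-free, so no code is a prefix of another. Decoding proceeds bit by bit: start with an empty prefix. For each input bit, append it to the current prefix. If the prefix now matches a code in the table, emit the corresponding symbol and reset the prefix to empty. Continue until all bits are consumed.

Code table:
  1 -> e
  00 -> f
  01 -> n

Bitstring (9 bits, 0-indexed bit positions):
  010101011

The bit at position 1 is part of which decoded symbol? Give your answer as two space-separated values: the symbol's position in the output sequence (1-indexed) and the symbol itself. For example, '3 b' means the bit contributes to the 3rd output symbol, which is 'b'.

Bit 0: prefix='0' (no match yet)
Bit 1: prefix='01' -> emit 'n', reset
Bit 2: prefix='0' (no match yet)
Bit 3: prefix='01' -> emit 'n', reset
Bit 4: prefix='0' (no match yet)
Bit 5: prefix='01' -> emit 'n', reset

Answer: 1 n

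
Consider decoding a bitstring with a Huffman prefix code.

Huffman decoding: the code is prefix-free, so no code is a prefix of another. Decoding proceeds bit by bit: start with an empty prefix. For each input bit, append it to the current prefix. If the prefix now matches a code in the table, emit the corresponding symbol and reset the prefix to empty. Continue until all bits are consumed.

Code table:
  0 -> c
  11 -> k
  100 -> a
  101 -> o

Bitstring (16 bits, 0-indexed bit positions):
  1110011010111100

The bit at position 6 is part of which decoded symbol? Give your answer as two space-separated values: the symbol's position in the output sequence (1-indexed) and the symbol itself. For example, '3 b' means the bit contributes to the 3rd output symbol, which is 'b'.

Answer: 3 k

Derivation:
Bit 0: prefix='1' (no match yet)
Bit 1: prefix='11' -> emit 'k', reset
Bit 2: prefix='1' (no match yet)
Bit 3: prefix='10' (no match yet)
Bit 4: prefix='100' -> emit 'a', reset
Bit 5: prefix='1' (no match yet)
Bit 6: prefix='11' -> emit 'k', reset
Bit 7: prefix='0' -> emit 'c', reset
Bit 8: prefix='1' (no match yet)
Bit 9: prefix='10' (no match yet)
Bit 10: prefix='101' -> emit 'o', reset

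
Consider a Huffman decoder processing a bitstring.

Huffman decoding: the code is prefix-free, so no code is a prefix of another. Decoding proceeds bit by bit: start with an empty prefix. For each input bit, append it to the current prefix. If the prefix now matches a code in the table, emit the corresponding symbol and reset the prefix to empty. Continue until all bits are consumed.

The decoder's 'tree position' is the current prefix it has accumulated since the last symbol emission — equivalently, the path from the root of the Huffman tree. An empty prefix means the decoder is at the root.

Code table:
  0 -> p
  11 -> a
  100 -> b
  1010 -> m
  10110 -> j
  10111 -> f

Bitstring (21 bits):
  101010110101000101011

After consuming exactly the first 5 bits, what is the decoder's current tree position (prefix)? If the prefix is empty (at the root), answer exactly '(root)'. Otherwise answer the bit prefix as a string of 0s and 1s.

Answer: 1

Derivation:
Bit 0: prefix='1' (no match yet)
Bit 1: prefix='10' (no match yet)
Bit 2: prefix='101' (no match yet)
Bit 3: prefix='1010' -> emit 'm', reset
Bit 4: prefix='1' (no match yet)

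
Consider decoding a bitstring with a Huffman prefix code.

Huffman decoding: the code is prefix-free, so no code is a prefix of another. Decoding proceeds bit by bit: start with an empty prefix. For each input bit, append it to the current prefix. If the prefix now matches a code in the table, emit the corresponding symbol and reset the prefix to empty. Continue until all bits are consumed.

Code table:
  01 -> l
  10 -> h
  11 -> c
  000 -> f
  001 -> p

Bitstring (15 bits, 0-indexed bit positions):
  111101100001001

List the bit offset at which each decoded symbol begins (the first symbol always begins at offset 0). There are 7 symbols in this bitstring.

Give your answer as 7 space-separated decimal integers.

Bit 0: prefix='1' (no match yet)
Bit 1: prefix='11' -> emit 'c', reset
Bit 2: prefix='1' (no match yet)
Bit 3: prefix='11' -> emit 'c', reset
Bit 4: prefix='0' (no match yet)
Bit 5: prefix='01' -> emit 'l', reset
Bit 6: prefix='1' (no match yet)
Bit 7: prefix='10' -> emit 'h', reset
Bit 8: prefix='0' (no match yet)
Bit 9: prefix='00' (no match yet)
Bit 10: prefix='000' -> emit 'f', reset
Bit 11: prefix='1' (no match yet)
Bit 12: prefix='10' -> emit 'h', reset
Bit 13: prefix='0' (no match yet)
Bit 14: prefix='01' -> emit 'l', reset

Answer: 0 2 4 6 8 11 13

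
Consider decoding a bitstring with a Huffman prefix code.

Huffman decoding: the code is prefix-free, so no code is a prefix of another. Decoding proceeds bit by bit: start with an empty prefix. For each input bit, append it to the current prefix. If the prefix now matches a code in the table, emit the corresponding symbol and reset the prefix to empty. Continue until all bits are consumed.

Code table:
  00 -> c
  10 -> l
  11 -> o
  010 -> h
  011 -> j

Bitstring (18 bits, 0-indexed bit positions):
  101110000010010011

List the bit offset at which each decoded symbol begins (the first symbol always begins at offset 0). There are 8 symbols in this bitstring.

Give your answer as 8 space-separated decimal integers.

Answer: 0 2 4 6 8 10 12 15

Derivation:
Bit 0: prefix='1' (no match yet)
Bit 1: prefix='10' -> emit 'l', reset
Bit 2: prefix='1' (no match yet)
Bit 3: prefix='11' -> emit 'o', reset
Bit 4: prefix='1' (no match yet)
Bit 5: prefix='10' -> emit 'l', reset
Bit 6: prefix='0' (no match yet)
Bit 7: prefix='00' -> emit 'c', reset
Bit 8: prefix='0' (no match yet)
Bit 9: prefix='00' -> emit 'c', reset
Bit 10: prefix='1' (no match yet)
Bit 11: prefix='10' -> emit 'l', reset
Bit 12: prefix='0' (no match yet)
Bit 13: prefix='01' (no match yet)
Bit 14: prefix='010' -> emit 'h', reset
Bit 15: prefix='0' (no match yet)
Bit 16: prefix='01' (no match yet)
Bit 17: prefix='011' -> emit 'j', reset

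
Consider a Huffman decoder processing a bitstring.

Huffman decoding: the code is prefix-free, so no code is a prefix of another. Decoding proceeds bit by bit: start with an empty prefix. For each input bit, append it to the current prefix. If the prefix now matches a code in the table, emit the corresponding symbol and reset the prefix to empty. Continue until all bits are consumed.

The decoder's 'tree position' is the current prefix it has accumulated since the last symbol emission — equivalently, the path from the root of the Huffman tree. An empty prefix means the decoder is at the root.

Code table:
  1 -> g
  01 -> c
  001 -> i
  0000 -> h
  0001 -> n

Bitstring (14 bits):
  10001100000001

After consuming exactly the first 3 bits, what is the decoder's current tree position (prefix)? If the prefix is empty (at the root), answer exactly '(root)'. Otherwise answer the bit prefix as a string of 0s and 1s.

Answer: 00

Derivation:
Bit 0: prefix='1' -> emit 'g', reset
Bit 1: prefix='0' (no match yet)
Bit 2: prefix='00' (no match yet)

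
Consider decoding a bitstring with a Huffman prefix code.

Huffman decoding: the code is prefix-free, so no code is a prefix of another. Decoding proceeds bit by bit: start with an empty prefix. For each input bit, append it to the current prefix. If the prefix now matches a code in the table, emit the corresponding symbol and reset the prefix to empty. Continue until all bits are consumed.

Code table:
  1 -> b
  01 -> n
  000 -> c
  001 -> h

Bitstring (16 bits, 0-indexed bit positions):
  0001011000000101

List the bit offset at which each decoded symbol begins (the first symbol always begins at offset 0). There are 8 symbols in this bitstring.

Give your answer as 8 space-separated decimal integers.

Answer: 0 3 4 6 7 10 13 14

Derivation:
Bit 0: prefix='0' (no match yet)
Bit 1: prefix='00' (no match yet)
Bit 2: prefix='000' -> emit 'c', reset
Bit 3: prefix='1' -> emit 'b', reset
Bit 4: prefix='0' (no match yet)
Bit 5: prefix='01' -> emit 'n', reset
Bit 6: prefix='1' -> emit 'b', reset
Bit 7: prefix='0' (no match yet)
Bit 8: prefix='00' (no match yet)
Bit 9: prefix='000' -> emit 'c', reset
Bit 10: prefix='0' (no match yet)
Bit 11: prefix='00' (no match yet)
Bit 12: prefix='000' -> emit 'c', reset
Bit 13: prefix='1' -> emit 'b', reset
Bit 14: prefix='0' (no match yet)
Bit 15: prefix='01' -> emit 'n', reset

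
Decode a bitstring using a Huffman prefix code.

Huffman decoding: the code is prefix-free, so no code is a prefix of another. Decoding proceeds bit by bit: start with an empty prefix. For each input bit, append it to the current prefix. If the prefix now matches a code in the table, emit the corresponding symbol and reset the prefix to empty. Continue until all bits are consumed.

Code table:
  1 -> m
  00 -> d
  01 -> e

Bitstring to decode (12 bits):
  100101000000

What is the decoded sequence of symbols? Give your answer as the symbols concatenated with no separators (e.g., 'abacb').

Answer: mdmeddd

Derivation:
Bit 0: prefix='1' -> emit 'm', reset
Bit 1: prefix='0' (no match yet)
Bit 2: prefix='00' -> emit 'd', reset
Bit 3: prefix='1' -> emit 'm', reset
Bit 4: prefix='0' (no match yet)
Bit 5: prefix='01' -> emit 'e', reset
Bit 6: prefix='0' (no match yet)
Bit 7: prefix='00' -> emit 'd', reset
Bit 8: prefix='0' (no match yet)
Bit 9: prefix='00' -> emit 'd', reset
Bit 10: prefix='0' (no match yet)
Bit 11: prefix='00' -> emit 'd', reset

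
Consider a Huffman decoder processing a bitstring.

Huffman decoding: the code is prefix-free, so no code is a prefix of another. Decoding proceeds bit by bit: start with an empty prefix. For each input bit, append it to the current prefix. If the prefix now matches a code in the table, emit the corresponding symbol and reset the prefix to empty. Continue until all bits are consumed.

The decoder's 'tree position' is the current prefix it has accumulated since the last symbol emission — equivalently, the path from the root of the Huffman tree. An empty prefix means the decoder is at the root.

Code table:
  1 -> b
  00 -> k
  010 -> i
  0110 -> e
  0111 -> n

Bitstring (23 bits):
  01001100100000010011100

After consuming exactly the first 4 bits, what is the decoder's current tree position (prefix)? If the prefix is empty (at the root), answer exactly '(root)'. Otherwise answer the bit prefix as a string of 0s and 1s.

Bit 0: prefix='0' (no match yet)
Bit 1: prefix='01' (no match yet)
Bit 2: prefix='010' -> emit 'i', reset
Bit 3: prefix='0' (no match yet)

Answer: 0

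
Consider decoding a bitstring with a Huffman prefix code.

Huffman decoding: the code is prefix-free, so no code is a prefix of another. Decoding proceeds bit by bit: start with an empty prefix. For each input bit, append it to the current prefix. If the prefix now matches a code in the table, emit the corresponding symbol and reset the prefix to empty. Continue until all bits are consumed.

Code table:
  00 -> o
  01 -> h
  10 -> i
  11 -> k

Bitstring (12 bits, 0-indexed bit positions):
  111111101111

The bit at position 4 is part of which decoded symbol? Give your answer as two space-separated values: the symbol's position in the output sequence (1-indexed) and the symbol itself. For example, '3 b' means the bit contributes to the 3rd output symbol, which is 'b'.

Bit 0: prefix='1' (no match yet)
Bit 1: prefix='11' -> emit 'k', reset
Bit 2: prefix='1' (no match yet)
Bit 3: prefix='11' -> emit 'k', reset
Bit 4: prefix='1' (no match yet)
Bit 5: prefix='11' -> emit 'k', reset
Bit 6: prefix='1' (no match yet)
Bit 7: prefix='10' -> emit 'i', reset
Bit 8: prefix='1' (no match yet)

Answer: 3 k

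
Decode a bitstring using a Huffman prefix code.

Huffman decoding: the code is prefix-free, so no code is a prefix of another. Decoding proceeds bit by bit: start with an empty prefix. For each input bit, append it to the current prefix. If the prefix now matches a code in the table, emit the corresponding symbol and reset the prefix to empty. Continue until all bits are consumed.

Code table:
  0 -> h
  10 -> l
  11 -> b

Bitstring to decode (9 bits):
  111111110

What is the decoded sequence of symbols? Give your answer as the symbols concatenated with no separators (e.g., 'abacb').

Bit 0: prefix='1' (no match yet)
Bit 1: prefix='11' -> emit 'b', reset
Bit 2: prefix='1' (no match yet)
Bit 3: prefix='11' -> emit 'b', reset
Bit 4: prefix='1' (no match yet)
Bit 5: prefix='11' -> emit 'b', reset
Bit 6: prefix='1' (no match yet)
Bit 7: prefix='11' -> emit 'b', reset
Bit 8: prefix='0' -> emit 'h', reset

Answer: bbbbh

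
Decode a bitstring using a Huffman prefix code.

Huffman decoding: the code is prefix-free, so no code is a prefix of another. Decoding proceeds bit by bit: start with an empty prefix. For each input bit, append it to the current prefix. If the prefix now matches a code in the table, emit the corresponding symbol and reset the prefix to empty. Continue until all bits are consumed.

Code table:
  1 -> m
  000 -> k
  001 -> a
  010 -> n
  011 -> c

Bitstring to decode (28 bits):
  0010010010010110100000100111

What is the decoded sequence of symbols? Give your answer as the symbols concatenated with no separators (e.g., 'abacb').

Answer: aaaacnkncm

Derivation:
Bit 0: prefix='0' (no match yet)
Bit 1: prefix='00' (no match yet)
Bit 2: prefix='001' -> emit 'a', reset
Bit 3: prefix='0' (no match yet)
Bit 4: prefix='00' (no match yet)
Bit 5: prefix='001' -> emit 'a', reset
Bit 6: prefix='0' (no match yet)
Bit 7: prefix='00' (no match yet)
Bit 8: prefix='001' -> emit 'a', reset
Bit 9: prefix='0' (no match yet)
Bit 10: prefix='00' (no match yet)
Bit 11: prefix='001' -> emit 'a', reset
Bit 12: prefix='0' (no match yet)
Bit 13: prefix='01' (no match yet)
Bit 14: prefix='011' -> emit 'c', reset
Bit 15: prefix='0' (no match yet)
Bit 16: prefix='01' (no match yet)
Bit 17: prefix='010' -> emit 'n', reset
Bit 18: prefix='0' (no match yet)
Bit 19: prefix='00' (no match yet)
Bit 20: prefix='000' -> emit 'k', reset
Bit 21: prefix='0' (no match yet)
Bit 22: prefix='01' (no match yet)
Bit 23: prefix='010' -> emit 'n', reset
Bit 24: prefix='0' (no match yet)
Bit 25: prefix='01' (no match yet)
Bit 26: prefix='011' -> emit 'c', reset
Bit 27: prefix='1' -> emit 'm', reset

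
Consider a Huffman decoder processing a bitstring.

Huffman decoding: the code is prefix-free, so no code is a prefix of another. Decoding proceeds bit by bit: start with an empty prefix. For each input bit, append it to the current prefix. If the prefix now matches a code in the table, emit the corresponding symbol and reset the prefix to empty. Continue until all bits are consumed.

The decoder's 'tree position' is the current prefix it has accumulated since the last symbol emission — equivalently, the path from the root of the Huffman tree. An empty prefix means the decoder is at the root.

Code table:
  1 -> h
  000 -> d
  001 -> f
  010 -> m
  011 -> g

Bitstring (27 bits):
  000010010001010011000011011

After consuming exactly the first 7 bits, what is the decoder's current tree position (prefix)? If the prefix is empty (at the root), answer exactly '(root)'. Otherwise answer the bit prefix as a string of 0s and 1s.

Bit 0: prefix='0' (no match yet)
Bit 1: prefix='00' (no match yet)
Bit 2: prefix='000' -> emit 'd', reset
Bit 3: prefix='0' (no match yet)
Bit 4: prefix='01' (no match yet)
Bit 5: prefix='010' -> emit 'm', reset
Bit 6: prefix='0' (no match yet)

Answer: 0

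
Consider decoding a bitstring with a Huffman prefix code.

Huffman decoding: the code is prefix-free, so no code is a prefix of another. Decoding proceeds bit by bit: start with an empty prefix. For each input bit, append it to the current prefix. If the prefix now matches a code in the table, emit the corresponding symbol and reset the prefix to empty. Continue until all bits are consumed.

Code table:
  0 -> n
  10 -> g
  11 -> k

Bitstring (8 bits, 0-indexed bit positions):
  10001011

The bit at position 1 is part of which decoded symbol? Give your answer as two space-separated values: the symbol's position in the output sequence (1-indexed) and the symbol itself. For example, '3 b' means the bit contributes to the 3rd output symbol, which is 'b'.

Bit 0: prefix='1' (no match yet)
Bit 1: prefix='10' -> emit 'g', reset
Bit 2: prefix='0' -> emit 'n', reset
Bit 3: prefix='0' -> emit 'n', reset
Bit 4: prefix='1' (no match yet)
Bit 5: prefix='10' -> emit 'g', reset

Answer: 1 g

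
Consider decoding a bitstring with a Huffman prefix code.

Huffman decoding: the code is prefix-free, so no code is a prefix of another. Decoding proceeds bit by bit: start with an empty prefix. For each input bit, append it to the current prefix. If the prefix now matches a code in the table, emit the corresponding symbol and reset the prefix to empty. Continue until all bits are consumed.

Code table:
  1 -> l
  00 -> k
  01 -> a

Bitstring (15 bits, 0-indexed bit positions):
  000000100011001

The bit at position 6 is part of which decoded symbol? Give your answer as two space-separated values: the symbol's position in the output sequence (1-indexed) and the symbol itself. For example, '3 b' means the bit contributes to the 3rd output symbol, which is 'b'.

Bit 0: prefix='0' (no match yet)
Bit 1: prefix='00' -> emit 'k', reset
Bit 2: prefix='0' (no match yet)
Bit 3: prefix='00' -> emit 'k', reset
Bit 4: prefix='0' (no match yet)
Bit 5: prefix='00' -> emit 'k', reset
Bit 6: prefix='1' -> emit 'l', reset
Bit 7: prefix='0' (no match yet)
Bit 8: prefix='00' -> emit 'k', reset
Bit 9: prefix='0' (no match yet)
Bit 10: prefix='01' -> emit 'a', reset

Answer: 4 l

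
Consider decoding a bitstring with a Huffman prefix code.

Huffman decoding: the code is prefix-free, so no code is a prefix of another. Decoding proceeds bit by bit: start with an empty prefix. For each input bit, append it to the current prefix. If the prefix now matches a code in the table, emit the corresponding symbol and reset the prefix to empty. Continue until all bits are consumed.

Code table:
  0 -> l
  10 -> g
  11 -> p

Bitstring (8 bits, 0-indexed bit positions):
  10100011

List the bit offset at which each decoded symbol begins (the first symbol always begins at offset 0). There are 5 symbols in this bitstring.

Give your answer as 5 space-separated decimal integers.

Answer: 0 2 4 5 6

Derivation:
Bit 0: prefix='1' (no match yet)
Bit 1: prefix='10' -> emit 'g', reset
Bit 2: prefix='1' (no match yet)
Bit 3: prefix='10' -> emit 'g', reset
Bit 4: prefix='0' -> emit 'l', reset
Bit 5: prefix='0' -> emit 'l', reset
Bit 6: prefix='1' (no match yet)
Bit 7: prefix='11' -> emit 'p', reset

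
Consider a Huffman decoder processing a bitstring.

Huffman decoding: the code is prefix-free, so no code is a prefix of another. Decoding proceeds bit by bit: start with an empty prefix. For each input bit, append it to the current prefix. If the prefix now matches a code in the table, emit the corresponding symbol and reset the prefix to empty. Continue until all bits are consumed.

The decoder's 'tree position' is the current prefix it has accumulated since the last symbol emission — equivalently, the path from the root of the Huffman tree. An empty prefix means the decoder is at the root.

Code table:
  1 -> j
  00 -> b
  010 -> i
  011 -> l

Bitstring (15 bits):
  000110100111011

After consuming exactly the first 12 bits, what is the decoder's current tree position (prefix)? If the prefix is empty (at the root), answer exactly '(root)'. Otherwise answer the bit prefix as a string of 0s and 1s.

Bit 0: prefix='0' (no match yet)
Bit 1: prefix='00' -> emit 'b', reset
Bit 2: prefix='0' (no match yet)
Bit 3: prefix='01' (no match yet)
Bit 4: prefix='011' -> emit 'l', reset
Bit 5: prefix='0' (no match yet)
Bit 6: prefix='01' (no match yet)
Bit 7: prefix='010' -> emit 'i', reset
Bit 8: prefix='0' (no match yet)
Bit 9: prefix='01' (no match yet)
Bit 10: prefix='011' -> emit 'l', reset
Bit 11: prefix='1' -> emit 'j', reset

Answer: (root)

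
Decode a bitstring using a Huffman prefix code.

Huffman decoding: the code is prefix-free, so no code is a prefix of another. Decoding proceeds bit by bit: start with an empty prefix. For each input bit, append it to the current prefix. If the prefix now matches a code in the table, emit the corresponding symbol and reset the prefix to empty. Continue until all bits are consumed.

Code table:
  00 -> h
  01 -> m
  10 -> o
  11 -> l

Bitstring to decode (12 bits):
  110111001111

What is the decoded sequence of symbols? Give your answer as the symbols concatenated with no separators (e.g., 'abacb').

Bit 0: prefix='1' (no match yet)
Bit 1: prefix='11' -> emit 'l', reset
Bit 2: prefix='0' (no match yet)
Bit 3: prefix='01' -> emit 'm', reset
Bit 4: prefix='1' (no match yet)
Bit 5: prefix='11' -> emit 'l', reset
Bit 6: prefix='0' (no match yet)
Bit 7: prefix='00' -> emit 'h', reset
Bit 8: prefix='1' (no match yet)
Bit 9: prefix='11' -> emit 'l', reset
Bit 10: prefix='1' (no match yet)
Bit 11: prefix='11' -> emit 'l', reset

Answer: lmlhll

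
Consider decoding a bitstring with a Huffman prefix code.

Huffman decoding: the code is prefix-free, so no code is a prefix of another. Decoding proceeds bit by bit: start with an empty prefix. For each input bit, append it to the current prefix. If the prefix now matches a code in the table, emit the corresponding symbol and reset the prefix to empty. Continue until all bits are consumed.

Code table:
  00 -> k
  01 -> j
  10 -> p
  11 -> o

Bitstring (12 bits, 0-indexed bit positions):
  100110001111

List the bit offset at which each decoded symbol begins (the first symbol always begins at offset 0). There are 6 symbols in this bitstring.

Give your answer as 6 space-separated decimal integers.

Answer: 0 2 4 6 8 10

Derivation:
Bit 0: prefix='1' (no match yet)
Bit 1: prefix='10' -> emit 'p', reset
Bit 2: prefix='0' (no match yet)
Bit 3: prefix='01' -> emit 'j', reset
Bit 4: prefix='1' (no match yet)
Bit 5: prefix='10' -> emit 'p', reset
Bit 6: prefix='0' (no match yet)
Bit 7: prefix='00' -> emit 'k', reset
Bit 8: prefix='1' (no match yet)
Bit 9: prefix='11' -> emit 'o', reset
Bit 10: prefix='1' (no match yet)
Bit 11: prefix='11' -> emit 'o', reset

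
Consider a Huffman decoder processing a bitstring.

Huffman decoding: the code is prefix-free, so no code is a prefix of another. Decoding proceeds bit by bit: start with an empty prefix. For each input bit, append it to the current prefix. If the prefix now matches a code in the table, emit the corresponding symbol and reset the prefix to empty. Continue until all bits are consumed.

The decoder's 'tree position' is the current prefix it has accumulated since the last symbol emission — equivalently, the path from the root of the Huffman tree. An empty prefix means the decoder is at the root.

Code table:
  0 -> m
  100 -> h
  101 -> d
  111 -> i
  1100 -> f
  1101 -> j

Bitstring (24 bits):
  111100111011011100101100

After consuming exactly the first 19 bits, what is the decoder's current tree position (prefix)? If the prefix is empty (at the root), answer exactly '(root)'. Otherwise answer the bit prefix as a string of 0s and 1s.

Bit 0: prefix='1' (no match yet)
Bit 1: prefix='11' (no match yet)
Bit 2: prefix='111' -> emit 'i', reset
Bit 3: prefix='1' (no match yet)
Bit 4: prefix='10' (no match yet)
Bit 5: prefix='100' -> emit 'h', reset
Bit 6: prefix='1' (no match yet)
Bit 7: prefix='11' (no match yet)
Bit 8: prefix='111' -> emit 'i', reset
Bit 9: prefix='0' -> emit 'm', reset
Bit 10: prefix='1' (no match yet)
Bit 11: prefix='11' (no match yet)
Bit 12: prefix='110' (no match yet)
Bit 13: prefix='1101' -> emit 'j', reset
Bit 14: prefix='1' (no match yet)
Bit 15: prefix='11' (no match yet)
Bit 16: prefix='110' (no match yet)
Bit 17: prefix='1100' -> emit 'f', reset
Bit 18: prefix='1' (no match yet)

Answer: 1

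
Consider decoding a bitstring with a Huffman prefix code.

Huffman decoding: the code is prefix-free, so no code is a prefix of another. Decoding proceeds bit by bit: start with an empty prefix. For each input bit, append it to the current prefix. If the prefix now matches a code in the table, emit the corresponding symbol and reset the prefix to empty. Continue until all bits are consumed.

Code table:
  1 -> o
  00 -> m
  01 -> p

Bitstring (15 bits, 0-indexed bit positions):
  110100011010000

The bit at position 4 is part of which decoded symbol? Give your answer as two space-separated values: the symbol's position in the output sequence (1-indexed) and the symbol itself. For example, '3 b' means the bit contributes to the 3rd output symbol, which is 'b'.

Answer: 4 m

Derivation:
Bit 0: prefix='1' -> emit 'o', reset
Bit 1: prefix='1' -> emit 'o', reset
Bit 2: prefix='0' (no match yet)
Bit 3: prefix='01' -> emit 'p', reset
Bit 4: prefix='0' (no match yet)
Bit 5: prefix='00' -> emit 'm', reset
Bit 6: prefix='0' (no match yet)
Bit 7: prefix='01' -> emit 'p', reset
Bit 8: prefix='1' -> emit 'o', reset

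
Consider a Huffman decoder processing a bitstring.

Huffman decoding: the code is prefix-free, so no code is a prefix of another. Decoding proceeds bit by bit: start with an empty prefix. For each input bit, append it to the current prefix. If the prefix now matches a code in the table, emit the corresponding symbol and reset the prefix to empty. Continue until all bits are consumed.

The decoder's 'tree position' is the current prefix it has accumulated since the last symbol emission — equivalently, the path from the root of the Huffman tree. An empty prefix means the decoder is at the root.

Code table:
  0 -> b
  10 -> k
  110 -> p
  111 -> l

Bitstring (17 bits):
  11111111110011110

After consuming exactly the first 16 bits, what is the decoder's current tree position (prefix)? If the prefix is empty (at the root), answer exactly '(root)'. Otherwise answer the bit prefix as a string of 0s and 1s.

Bit 0: prefix='1' (no match yet)
Bit 1: prefix='11' (no match yet)
Bit 2: prefix='111' -> emit 'l', reset
Bit 3: prefix='1' (no match yet)
Bit 4: prefix='11' (no match yet)
Bit 5: prefix='111' -> emit 'l', reset
Bit 6: prefix='1' (no match yet)
Bit 7: prefix='11' (no match yet)
Bit 8: prefix='111' -> emit 'l', reset
Bit 9: prefix='1' (no match yet)
Bit 10: prefix='10' -> emit 'k', reset
Bit 11: prefix='0' -> emit 'b', reset
Bit 12: prefix='1' (no match yet)
Bit 13: prefix='11' (no match yet)
Bit 14: prefix='111' -> emit 'l', reset
Bit 15: prefix='1' (no match yet)

Answer: 1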